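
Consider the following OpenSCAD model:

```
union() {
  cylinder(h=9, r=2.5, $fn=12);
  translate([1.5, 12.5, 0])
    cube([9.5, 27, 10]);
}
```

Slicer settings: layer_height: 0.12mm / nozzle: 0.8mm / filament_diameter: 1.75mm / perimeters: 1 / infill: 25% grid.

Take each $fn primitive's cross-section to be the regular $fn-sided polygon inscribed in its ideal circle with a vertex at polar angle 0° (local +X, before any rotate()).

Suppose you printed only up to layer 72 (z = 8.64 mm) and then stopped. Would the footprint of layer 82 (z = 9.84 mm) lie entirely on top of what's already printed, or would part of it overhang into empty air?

Compare the two slices. At z = 8.64: the r=2.5 cylinder gives a regular 12-gon of circumradius 2.5 (constant along its height) (area = (12/2)·2.500²·sin(360°/12) = 18.75 mm²); the cube at (1.5, 12.5) is present — its section is the full 9.5×27 rectangle (area 256.50 mm²); Merging all regions: the 2 present regions are separate (no shared area or edge), so areas and boundary lengths simply add and each stays a separate island — area = 275.25 mm². At z = 9.84: the cylinder does not reach this height (z outside [0, 9]); the 9.5×27 cube at (1.5, 12.5) contributes its full rectangle (area 256.50 mm²); Merging all regions: only the 9.5×27 cube at (1.5, 12.5) is present, so the union is just that shape — area = 256.50 mm². Checking containment: the cross-section at z = 9.84 is a subset of the cross-section at z = 8.64.

entirely on top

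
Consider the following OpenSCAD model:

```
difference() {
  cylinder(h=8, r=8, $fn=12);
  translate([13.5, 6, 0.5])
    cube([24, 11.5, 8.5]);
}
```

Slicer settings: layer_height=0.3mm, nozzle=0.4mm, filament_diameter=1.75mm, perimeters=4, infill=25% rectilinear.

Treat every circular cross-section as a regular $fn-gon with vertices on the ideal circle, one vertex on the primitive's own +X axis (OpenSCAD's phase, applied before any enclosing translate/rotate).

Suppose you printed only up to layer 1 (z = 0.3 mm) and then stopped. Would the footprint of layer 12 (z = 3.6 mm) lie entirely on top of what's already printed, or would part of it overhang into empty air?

entirely on top

Compare the two slices. At z = 0.3: the cylinder: section is a regular 12-gon, circumradius r=8 (area = (12/2)·8.000²·sin(360°/12) = 192.00 mm²); the cube at (13.5, 6) does not reach this height (z outside [0.5, 9]); After the difference (first − rest): none of the subtracted shapes is present at this height, so the r=8 cylinder is unchanged — area = 192.00 mm². At z = 3.6: the r=8 cylinder gives a regular 12-gon of circumradius 8 (constant along its height) (area = (12/2)·8.000²·sin(360°/12) = 192.00 mm²); the 24×11.5 cube at (13.5, 6) contributes its full rectangle (area 276.00 mm²); After the difference (first − rest): starting from the r=8 cylinder (192.00 mm²), the 24×11.5 cube at (13.5, 6) misses the remaining region (no effect) — area = 192.00 mm². Checking containment: the cross-section at z = 3.6 is a subset of the cross-section at z = 0.3.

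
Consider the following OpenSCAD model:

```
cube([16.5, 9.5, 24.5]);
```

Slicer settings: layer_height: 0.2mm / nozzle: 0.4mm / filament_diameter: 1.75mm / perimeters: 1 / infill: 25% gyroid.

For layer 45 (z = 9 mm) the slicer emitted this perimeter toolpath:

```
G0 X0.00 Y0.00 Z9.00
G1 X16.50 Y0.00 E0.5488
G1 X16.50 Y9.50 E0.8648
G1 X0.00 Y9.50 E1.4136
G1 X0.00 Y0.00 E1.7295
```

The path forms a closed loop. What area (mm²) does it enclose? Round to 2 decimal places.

156.75 mm²

Apply the shoelace formula to the sequence of (X, Y) vertices; enclosed area = 156.75 mm².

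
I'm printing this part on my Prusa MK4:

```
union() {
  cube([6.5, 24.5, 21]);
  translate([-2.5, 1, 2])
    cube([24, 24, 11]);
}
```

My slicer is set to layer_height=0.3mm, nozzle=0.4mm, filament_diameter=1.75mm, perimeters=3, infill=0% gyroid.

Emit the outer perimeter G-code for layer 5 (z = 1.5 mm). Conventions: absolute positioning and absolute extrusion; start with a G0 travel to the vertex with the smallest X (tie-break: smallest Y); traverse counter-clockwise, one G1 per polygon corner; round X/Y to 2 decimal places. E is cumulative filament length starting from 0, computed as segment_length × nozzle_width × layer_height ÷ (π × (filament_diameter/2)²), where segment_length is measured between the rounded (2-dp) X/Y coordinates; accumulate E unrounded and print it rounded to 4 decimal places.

G0 X0.00 Y0.00 Z1.50
G1 X6.50 Y0.00 E0.3243
G1 X6.50 Y24.50 E1.5466
G1 X0.00 Y24.50 E1.8709
G1 X0.00 Y0.00 E3.0932

At z = 1.5 mm: the cube is present — its section is the full 6.5×24.5 rectangle; the cube at (-2.5, 1) does not reach this height (z outside [2, 13]); Merging all regions: only the 6.5×24.5 cube is present, so the union is just that shape — 1 connected region. The outline is a single polygon with 4 vertices. Extrusion per mm of travel: 0.4 × 0.3 / (π × 0.875²) = 0.049890. Accumulating E over each segment gives final E = 3.0932.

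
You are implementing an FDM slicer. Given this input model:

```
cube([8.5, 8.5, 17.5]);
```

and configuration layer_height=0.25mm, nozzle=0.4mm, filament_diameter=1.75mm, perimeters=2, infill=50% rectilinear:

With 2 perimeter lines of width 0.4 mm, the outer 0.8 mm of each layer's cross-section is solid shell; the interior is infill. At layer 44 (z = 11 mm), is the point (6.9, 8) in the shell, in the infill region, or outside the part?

At z = 11 mm: the 8.5×8.5 cube contributes its full rectangle. Overall, the cross-section is a single solid region. The nearest boundary edge runs (8.50, 8.50)→(0.00, 8.50); distance from the point to it = 0.50 mm. The point is inside the cross-section, 0.50 mm from the nearest boundary — within the 0.8 mm shell band (2 × 0.4).

shell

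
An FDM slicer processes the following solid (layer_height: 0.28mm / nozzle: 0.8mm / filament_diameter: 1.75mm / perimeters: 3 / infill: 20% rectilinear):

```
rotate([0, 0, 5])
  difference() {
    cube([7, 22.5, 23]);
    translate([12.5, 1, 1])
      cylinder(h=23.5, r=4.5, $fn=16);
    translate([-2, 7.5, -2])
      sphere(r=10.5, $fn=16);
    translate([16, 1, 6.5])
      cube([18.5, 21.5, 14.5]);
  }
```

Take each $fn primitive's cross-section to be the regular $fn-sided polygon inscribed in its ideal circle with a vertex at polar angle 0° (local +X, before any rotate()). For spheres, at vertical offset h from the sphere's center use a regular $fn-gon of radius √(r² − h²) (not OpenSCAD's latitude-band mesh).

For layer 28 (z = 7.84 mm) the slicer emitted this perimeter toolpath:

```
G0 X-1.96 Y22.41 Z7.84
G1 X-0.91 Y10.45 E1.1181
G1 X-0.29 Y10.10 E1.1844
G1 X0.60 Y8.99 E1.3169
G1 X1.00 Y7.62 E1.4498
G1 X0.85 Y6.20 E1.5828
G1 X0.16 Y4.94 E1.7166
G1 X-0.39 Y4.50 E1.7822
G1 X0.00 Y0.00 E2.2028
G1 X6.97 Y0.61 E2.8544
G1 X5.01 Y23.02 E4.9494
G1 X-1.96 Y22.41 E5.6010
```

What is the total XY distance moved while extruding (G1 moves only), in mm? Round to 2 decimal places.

Sum the Euclidean lengths of each G1 segment: total = 60.14 mm.

60.14 mm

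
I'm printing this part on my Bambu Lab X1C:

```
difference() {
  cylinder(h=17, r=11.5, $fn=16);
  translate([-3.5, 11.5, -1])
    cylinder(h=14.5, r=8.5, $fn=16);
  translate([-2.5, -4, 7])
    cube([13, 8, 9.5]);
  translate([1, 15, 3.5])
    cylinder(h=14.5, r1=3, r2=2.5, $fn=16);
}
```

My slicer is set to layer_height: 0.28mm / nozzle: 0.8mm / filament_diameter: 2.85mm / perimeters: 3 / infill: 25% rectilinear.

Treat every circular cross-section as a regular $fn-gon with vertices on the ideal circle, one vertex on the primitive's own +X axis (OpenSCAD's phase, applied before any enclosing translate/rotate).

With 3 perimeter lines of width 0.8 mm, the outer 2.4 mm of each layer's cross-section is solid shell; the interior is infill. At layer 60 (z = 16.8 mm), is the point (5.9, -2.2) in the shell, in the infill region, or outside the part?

infill

At z = 16.8 mm: the r=11.5 cylinder contributes a regular 16-gon of circumradius 11.5; the cylinder at (-3.5, 11.5) does not reach this height (z outside [-1, 13.5]); the cube at (-2.5, -4) is not intersected at this z (z outside [7, 16.5]); the cone at (1, 15): at t=0.917 of its height the radius interpolates to r₁+(r₂−r₁)t = 2.541, giving a regular 16-gon of that circumradius; Subtracting the remaining from the first: starting from the r=11.5 cylinder, the cone at (1, 15) misses the remaining region (no effect) — 1 connected region. Overall, the cross-section is a single solid region. The nearest boundary edge runs (11.50, 0.00)→(10.62, -4.40); distance from the point to it = 5.06 mm. The point is inside the cross-section and 5.06 mm from the nearest boundary — more than the 2.4 mm shell width (3 × 0.8), so it's in the infill interior.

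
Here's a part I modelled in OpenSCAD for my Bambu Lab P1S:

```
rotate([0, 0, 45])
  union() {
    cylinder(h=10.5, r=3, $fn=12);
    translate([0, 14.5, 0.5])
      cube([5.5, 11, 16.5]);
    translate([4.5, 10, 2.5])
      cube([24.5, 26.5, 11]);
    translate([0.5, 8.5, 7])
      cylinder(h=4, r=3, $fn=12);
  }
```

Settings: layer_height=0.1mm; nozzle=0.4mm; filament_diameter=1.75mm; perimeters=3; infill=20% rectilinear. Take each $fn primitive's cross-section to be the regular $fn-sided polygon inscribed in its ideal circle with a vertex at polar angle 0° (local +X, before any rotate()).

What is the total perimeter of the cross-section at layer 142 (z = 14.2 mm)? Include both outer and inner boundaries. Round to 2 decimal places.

33.00 mm

At z = 14.2 mm: the cylinder is absent (z outside [0, 10.5]); the 5.5×11 cube at (0, 14.5) contributes its full rectangle (perimeter 33.00 mm); the cube at (4.5, 10) does not reach this height (z outside [2.5, 13.5]); the cylinder at (0.5, 8.5) is not intersected at this z (z outside [7, 11]); Merging all regions: only the 5.5×11 cube at (0, 14.5) is present, so the union is just that shape — boundary = 33.00 mm; (rotated 45° about Z; rotation is an isometry so areas/perimeters/island counts are preserved). Overall, the cross-section is a single solid region. Total boundary length (outer) = 33.00 mm.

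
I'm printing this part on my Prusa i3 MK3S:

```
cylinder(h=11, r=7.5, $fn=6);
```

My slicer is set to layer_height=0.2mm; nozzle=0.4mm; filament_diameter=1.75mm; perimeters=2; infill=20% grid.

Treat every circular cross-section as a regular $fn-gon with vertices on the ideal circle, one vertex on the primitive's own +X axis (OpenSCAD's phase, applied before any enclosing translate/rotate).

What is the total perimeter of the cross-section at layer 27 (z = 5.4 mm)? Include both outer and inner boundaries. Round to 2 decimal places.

At z = 5.4 mm: the cylinder: section is a regular 6-gon, circumradius r=7.5 (perimeter = 2·6·7.500·sin(180°/6) = 45.00 mm). Overall, the cross-section is a single solid region. Total boundary length (outer) = 45.00 mm.

45.00 mm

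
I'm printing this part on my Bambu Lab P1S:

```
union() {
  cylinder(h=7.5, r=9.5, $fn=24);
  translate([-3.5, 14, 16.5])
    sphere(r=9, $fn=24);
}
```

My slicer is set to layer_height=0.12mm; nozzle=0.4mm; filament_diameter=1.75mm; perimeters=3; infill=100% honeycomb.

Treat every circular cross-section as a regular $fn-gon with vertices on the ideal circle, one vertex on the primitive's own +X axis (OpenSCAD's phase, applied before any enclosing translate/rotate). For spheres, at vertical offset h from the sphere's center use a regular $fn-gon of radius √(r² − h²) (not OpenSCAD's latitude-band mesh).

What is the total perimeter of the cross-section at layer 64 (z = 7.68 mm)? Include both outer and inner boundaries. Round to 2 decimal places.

11.22 mm

At z = 7.68 mm: the cylinder does not reach this height (z outside [0, 7.5]); the r=9 sphere at (-3.5, 14) contributes a regular 24-gon of circumradius √(9²−8.82²) = 1.791 (perimeter = 2·24·1.791·sin(180°/24) = 11.22 mm); Taking the union: only the r=9 sphere at (-3.5, 14) is present, so the union is just that shape — boundary = 11.22 mm. Overall, the cross-section is a single solid region. Total boundary length (outer) = 11.22 mm.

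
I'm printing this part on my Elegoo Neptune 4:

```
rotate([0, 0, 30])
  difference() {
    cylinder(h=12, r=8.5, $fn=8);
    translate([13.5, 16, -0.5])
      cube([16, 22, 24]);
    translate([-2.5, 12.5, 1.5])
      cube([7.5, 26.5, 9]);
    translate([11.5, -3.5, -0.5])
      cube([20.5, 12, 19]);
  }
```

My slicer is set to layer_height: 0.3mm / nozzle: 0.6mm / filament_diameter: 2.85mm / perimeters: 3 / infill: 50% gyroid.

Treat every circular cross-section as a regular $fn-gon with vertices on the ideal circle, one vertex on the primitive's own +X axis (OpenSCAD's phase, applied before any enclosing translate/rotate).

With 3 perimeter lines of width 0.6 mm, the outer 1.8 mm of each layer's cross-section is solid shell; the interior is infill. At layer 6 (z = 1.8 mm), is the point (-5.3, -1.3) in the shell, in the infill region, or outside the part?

infill

At z = 1.8 mm: the cylinder: section is a regular 8-gon, circumradius r=8.5; the 16×22 cube at (13.5, 16) contributes its full rectangle; the cube at (-2.5, 12.5) (footprint 7.5×26.5) is included at this height; the cube at (11.5, -3.5) is present — its section is the full 20.5×12 rectangle; Subtracting the remaining from the first: starting from the r=8.5 cylinder, the 16×22 cube at (13.5, 16) misses the remaining region (no effect); the 7.5×26.5 cube at (-2.5, 12.5) misses the remaining region (no effect); the 20.5×12 cube at (11.5, -3.5) misses the remaining region (no effect) — 1 connected region; (rotated 30° about Z; rotation is an isometry so areas/perimeters/island counts are preserved). Overall, the cross-section is a single solid region. Undo the 30° rotation: the query point maps to (-5.240, 1.524) in the un-rotated model frame. The nearest boundary edge runs (-8.50, 0.00)→(-6.01, 6.01); distance from the point to it = 2.43 mm. The point is inside the cross-section and 2.43 mm from the nearest boundary — more than the 1.8 mm shell width (3 × 0.6), so it's in the infill interior.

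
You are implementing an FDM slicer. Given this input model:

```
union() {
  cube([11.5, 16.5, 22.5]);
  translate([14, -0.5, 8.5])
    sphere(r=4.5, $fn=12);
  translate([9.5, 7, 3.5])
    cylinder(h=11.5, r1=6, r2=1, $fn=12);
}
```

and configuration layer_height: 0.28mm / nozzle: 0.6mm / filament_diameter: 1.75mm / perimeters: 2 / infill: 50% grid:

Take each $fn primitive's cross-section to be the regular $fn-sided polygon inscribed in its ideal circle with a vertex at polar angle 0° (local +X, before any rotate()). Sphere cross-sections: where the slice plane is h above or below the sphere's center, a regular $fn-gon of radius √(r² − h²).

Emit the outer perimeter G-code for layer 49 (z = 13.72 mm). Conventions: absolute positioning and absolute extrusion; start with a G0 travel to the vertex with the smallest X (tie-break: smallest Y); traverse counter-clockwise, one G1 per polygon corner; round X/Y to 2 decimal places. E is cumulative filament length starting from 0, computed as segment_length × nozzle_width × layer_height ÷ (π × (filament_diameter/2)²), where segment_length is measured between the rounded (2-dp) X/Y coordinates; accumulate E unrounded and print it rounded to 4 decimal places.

At z = 13.72 mm: the cube (footprint 11.5×16.5) is included at this height; the sphere at (14, -0.5) is absent (|z−center|=5.220 > r=4.5); the cone at (9.5, 7): at t=0.889 of its height the radius interpolates to r₁+(r₂−r₁)t = 1.557, giving a regular 12-gon of that circumradius; Merging all regions: the cone at (9.5, 7) lies entirely inside the 11.5×16.5 cube, so the union is just the 11.5×16.5 cube — 1 connected region. The outline is a single polygon with 4 vertices. Extrusion per mm of travel: 0.6 × 0.28 / (π × 0.875²) = 0.069846. Accumulating E over each segment gives final E = 3.9114.

G0 X0.00 Y0.00 Z13.72
G1 X11.50 Y0.00 E0.8032
G1 X11.50 Y16.50 E1.9557
G1 X0.00 Y16.50 E2.7589
G1 X0.00 Y0.00 E3.9114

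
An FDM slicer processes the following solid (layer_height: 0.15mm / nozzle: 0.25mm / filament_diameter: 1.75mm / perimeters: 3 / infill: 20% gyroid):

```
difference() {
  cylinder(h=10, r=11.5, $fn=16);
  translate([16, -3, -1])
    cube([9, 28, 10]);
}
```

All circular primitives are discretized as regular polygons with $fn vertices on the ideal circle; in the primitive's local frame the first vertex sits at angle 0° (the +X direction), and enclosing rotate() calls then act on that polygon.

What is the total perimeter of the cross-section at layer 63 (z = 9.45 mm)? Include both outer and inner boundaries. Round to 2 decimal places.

71.79 mm

At z = 9.45 mm: the cylinder: section is a regular 16-gon, circumradius r=11.5 (perimeter = 2·16·11.500·sin(180°/16) = 71.79 mm); the cube at (16, -3) does not reach this height (z outside [-1, 9]); After the difference (first − rest): none of the subtracted shapes is present at this height, so the r=11.5 cylinder is unchanged — boundary = 71.79 mm. Overall, the cross-section is a single solid region. Total boundary length (outer) = 71.79 mm.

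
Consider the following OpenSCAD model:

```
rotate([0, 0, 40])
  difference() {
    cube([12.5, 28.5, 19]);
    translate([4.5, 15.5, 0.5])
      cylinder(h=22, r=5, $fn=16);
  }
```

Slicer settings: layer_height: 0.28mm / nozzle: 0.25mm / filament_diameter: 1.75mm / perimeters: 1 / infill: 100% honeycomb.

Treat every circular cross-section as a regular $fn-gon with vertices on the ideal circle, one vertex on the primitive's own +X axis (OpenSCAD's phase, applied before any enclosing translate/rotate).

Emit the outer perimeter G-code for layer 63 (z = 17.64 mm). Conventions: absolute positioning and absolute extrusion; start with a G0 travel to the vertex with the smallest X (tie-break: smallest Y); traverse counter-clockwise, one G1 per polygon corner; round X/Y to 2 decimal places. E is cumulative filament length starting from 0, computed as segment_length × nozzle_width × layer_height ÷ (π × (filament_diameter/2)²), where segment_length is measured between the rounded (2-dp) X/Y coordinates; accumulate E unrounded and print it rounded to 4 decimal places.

At z = 17.64 mm: the cube is present — its section is the full 12.5×28.5 rectangle; the cylinder at (4.5, 15.5): section is a regular 16-gon, circumradius r=5; After the difference (first − rest): starting from the 12.5×28.5 cube, the r=5 cylinder at (4.5, 15.5) partially overlaps it — only the 75.33 mm² overlap (of its 76.54 mm²) is removed, clipping the outline — 1 connected region; (rotated 40° about Z; rotation is an isometry so areas/perimeters/island counts are preserved). The outline is a single polygon with 19 vertices. Extrusion per mm of travel: 0.25 × 0.28 / (π × 0.875²) = 0.029103. Accumulating E over each segment gives final E = 3.0469.

G0 X-18.32 Y21.83 Z17.64
G1 X-11.31 Y13.48 E0.3173
G1 X-11.50 Y15.20 E0.3676
G1 X-10.95 Y17.07 E0.4244
G1 X-9.73 Y18.60 E0.4813
G1 X-8.02 Y19.53 E0.5380
G1 X-6.08 Y19.75 E0.5948
G1 X-4.21 Y19.20 E0.6515
G1 X-2.69 Y17.98 E0.7082
G1 X-1.75 Y16.27 E0.7650
G1 X-1.54 Y14.33 E0.8218
G1 X-2.08 Y12.46 E0.8785
G1 X-3.30 Y10.94 E0.9352
G1 X-5.01 Y10.00 E0.9920
G1 X-6.95 Y9.79 E1.0488
G1 X-8.62 Y10.27 E1.0993
G1 X0.00 Y0.00 E1.4895
G1 X9.58 Y8.03 E1.8533
G1 X-8.74 Y29.87 E2.6829
G1 X-18.32 Y21.83 E3.0469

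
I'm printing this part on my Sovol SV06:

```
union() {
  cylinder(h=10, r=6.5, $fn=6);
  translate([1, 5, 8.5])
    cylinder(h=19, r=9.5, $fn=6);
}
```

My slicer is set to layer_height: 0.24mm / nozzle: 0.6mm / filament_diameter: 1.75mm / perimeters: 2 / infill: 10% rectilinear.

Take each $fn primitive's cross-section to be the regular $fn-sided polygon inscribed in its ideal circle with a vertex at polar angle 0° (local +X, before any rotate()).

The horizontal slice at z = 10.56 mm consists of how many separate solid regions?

At z = 10.56 mm: the cylinder is not intersected at this z (z outside [0, 10]); the r=9.5 cylinder at (1, 5) contributes a regular 6-gon of circumradius 9.5; Merging all regions: only the r=9.5 cylinder at (1, 5) is present, so the union is just that shape — 1 connected region. The result has 1 disconnected region.

1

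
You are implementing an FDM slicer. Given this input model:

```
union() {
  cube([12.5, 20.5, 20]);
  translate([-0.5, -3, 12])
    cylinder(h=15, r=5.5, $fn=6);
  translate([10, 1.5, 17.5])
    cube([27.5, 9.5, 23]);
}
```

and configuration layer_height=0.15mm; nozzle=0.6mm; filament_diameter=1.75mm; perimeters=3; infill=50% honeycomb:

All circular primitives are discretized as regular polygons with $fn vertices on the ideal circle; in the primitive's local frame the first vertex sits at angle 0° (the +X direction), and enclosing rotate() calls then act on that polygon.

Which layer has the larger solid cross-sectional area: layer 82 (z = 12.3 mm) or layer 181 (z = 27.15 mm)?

Layer 82 (z = 12.3): the cube (footprint 12.5×20.5) is included at this height (area 256.25 mm²); the cylinder at (-0.5, -3): section is a regular 6-gon, circumradius r=5.5 (area = (6/2)·5.500²·sin(360°/6) = 78.59 mm²); the cube at (10, 1.5) does not reach this height (z outside [17.5, 40.5]); Taking the union: the regions partially overlap — summed areas 334.84 mm² minus the doubly-counted overlap 4.86 mm² gives 329.98 mm² — area = 329.98 mm². So its area = 329.98 mm². Layer 181 (z = 27.15): the cube is not intersected at this z (z outside [0, 20]); the cylinder at (-0.5, -3) does not reach this height (z outside [12, 27]); the 27.5×9.5 cube at (10, 1.5) contributes its full rectangle (area 261.25 mm²); Merging all regions: only the 27.5×9.5 cube at (10, 1.5) is present, so the union is just that shape — area = 261.25 mm². So its area = 261.25 mm². Layer 82 is larger (329.98 vs 261.25 mm²).

layer 82 (z = 12.3 mm)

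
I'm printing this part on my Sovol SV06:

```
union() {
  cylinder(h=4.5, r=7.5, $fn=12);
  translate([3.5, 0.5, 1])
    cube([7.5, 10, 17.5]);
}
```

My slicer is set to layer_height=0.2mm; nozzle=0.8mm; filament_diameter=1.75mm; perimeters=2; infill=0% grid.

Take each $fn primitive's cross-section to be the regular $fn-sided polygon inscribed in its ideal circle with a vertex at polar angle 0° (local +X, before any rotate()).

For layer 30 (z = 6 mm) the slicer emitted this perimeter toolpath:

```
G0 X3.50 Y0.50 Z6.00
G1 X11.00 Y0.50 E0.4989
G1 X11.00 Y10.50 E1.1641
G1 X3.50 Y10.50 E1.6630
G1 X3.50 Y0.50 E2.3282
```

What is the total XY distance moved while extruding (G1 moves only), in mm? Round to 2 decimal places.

Sum the Euclidean lengths of each G1 segment: total = 35.00 mm.

35.00 mm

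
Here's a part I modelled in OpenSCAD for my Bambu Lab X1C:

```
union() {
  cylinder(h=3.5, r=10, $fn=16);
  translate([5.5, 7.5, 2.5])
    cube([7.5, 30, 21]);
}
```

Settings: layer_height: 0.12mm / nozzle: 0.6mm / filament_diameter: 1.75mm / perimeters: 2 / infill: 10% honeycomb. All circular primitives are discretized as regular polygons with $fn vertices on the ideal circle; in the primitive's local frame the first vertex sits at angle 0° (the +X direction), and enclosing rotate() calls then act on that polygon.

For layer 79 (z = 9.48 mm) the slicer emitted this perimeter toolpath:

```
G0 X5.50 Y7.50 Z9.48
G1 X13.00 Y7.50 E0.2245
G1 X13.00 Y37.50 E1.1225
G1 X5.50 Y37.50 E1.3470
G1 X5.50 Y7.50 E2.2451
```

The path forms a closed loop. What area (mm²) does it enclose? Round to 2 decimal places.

Apply the shoelace formula to the sequence of (X, Y) vertices; enclosed area = 225.00 mm².

225.00 mm²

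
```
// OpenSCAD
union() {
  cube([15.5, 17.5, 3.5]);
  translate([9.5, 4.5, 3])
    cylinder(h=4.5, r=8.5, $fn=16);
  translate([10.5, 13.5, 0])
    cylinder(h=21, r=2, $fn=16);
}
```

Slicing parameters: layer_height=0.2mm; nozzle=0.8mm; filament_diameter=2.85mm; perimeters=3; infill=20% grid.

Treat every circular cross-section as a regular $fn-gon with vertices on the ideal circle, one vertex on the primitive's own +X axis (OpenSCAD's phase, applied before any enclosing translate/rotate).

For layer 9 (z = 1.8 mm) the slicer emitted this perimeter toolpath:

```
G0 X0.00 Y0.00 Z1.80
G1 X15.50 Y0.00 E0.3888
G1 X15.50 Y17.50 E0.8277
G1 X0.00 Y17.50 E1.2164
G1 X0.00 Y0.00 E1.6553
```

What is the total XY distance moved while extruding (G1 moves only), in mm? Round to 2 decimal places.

66.00 mm

Sum the Euclidean lengths of each G1 segment: total = 66.00 mm.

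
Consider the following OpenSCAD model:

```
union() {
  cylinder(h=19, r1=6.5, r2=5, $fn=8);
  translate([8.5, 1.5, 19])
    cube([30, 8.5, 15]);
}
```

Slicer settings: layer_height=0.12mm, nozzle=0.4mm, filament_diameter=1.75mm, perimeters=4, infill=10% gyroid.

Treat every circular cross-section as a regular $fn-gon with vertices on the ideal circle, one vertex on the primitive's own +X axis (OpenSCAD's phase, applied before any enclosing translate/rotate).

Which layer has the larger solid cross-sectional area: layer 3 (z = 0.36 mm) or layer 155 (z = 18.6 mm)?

layer 3 (z = 0.36 mm)

Layer 3 (z = 0.36): the cone (r1=6.5→r2=5) has section circumradius 6.472 here — a regular 8-gon (area = (8/2)·6.472²·sin(360°/8) = 118.46 mm²); the cube at (8.5, 1.5) is absent (z outside [19, 34]); Taking the union: only the cone is present, so the union is just that shape — area = 118.46 mm². So its area = 118.46 mm². Layer 155 (z = 18.6): the cone contributes a regular 8-gon of circumradius 5.032 (interpolated between r1=6.5 and r2=5 at t=0.979) (area = (8/2)·5.032²·sin(360°/8) = 71.61 mm²); the cube at (8.5, 1.5) is absent (z outside [19, 34]); Merging all regions: only the cone is present, so the union is just that shape — area = 71.61 mm². So its area = 71.61 mm². Layer 3 is larger (118.46 vs 71.61 mm²).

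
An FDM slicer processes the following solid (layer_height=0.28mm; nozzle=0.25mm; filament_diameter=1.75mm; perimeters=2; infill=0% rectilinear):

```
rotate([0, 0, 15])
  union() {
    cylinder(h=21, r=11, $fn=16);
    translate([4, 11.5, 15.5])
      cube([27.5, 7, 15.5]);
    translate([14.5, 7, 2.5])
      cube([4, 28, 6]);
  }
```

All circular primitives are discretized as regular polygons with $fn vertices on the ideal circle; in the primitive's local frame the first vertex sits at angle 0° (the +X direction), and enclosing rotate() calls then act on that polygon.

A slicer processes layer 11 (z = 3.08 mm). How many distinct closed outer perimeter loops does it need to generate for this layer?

At z = 3.08 mm: the cylinder: section is a regular 16-gon, circumradius r=11; the cube at (4, 11.5) is not intersected at this z (z outside [15.5, 31]); the 4×28 cube at (14.5, 7) contributes its full rectangle; Taking the union: the 2 present regions are separate (no shared area or edge), so areas and boundary lengths simply add and each stays a separate island — 2 connected regions; (whole slice rotated 15° about Z — lengths, areas and connectivity unchanged). The result has 2 disconnected regions.

2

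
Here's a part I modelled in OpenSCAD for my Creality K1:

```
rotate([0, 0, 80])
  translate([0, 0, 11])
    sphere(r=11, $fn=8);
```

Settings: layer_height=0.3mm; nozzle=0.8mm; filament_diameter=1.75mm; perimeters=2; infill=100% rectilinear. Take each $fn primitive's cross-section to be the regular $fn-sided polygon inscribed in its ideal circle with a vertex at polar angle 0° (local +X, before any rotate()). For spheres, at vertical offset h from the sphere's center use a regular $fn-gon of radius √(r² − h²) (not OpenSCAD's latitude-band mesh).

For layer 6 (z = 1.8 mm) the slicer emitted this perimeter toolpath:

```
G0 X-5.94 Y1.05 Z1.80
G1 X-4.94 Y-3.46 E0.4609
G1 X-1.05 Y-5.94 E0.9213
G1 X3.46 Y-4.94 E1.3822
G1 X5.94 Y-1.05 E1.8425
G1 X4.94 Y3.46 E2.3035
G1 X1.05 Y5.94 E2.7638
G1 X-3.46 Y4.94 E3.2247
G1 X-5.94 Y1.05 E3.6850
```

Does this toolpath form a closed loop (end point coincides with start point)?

yes

Start point (G0): (-5.94, 1.05). End point (last G1): the path returns to the start — closed.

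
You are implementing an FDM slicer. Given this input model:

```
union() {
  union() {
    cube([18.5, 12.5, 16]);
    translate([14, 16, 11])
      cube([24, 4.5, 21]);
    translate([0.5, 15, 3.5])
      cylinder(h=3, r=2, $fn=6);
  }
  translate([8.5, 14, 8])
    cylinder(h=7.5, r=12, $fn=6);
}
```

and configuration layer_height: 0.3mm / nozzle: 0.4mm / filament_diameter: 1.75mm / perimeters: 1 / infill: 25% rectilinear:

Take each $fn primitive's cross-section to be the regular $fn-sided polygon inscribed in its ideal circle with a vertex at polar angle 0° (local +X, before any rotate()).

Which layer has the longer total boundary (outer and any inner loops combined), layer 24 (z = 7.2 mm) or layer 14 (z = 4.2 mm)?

layer 14 (z = 4.2 mm)

Layer 24 (z = 7.2): the cube is present — its section is the full 18.5×12.5 rectangle (perimeter 62.00 mm); the cube at (14, 16) is absent (z outside [11, 32]); the cylinder at (0.5, 15) does not reach this height (z outside [3.5, 6.5]); Merging all regions: only the 18.5×12.5 cube is present, so the union is just that shape — boundary = 62.00 mm; the cylinder at (8.5, 14) does not reach this height (z outside [8, 15.5]); Taking the union: only the result so far is present, so the union is just that shape — boundary = 62.00 mm. So its perimeter = 62.00 mm. Layer 14 (z = 4.2): the 18.5×12.5 cube contributes its full rectangle (perimeter 62.00 mm); the cube at (14, 16) is not intersected at this z (z outside [11, 32]); the cylinder at (0.5, 15): section is a regular 6-gon, circumradius r=2 (perimeter = 2·6·2.000·sin(180°/6) = 12.00 mm); Combining (union): the 2 present regions are separate (no shared area or edge), so areas and boundary lengths simply add and each stays a separate island — boundary = 74.00 mm; the cylinder at (8.5, 14) does not reach this height (z outside [8, 15.5]); Taking the union: only that combined region is present, so the union is just that shape — boundary = 74.00 mm. So its perimeter = 74.00 mm. Layer 14 is larger (74.00 vs 62.00 mm).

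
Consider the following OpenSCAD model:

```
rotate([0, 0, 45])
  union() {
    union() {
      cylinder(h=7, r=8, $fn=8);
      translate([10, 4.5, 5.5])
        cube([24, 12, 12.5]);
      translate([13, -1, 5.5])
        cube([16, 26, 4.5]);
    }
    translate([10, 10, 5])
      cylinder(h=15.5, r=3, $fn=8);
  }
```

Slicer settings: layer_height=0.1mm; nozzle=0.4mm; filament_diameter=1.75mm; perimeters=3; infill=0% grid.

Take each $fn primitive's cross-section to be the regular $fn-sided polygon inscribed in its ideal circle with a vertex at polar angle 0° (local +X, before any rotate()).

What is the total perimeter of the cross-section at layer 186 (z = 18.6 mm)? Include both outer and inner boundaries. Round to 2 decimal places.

At z = 18.6 mm: the cylinder is not intersected at this z (z outside [0, 7]); the cube at (10, 4.5) does not reach this height (z outside [5.5, 18]); the cube at (13, -1) is not intersected at this z (z outside [5.5, 10]); Combining (union): nothing is present at this height; the r=3 cylinder at (10, 10) gives a regular 8-gon of circumradius 3 (constant along its height) (perimeter = 2·8·3.000·sin(180°/8) = 18.37 mm); Merging all regions: only the r=3 cylinder at (10, 10) is present, so the union is just that shape — boundary = 18.37 mm; (rotated 45° about Z; rotation is an isometry so areas/perimeters/island counts are preserved). Overall, the cross-section is a single solid region. Total boundary length (outer) = 18.37 mm.

18.37 mm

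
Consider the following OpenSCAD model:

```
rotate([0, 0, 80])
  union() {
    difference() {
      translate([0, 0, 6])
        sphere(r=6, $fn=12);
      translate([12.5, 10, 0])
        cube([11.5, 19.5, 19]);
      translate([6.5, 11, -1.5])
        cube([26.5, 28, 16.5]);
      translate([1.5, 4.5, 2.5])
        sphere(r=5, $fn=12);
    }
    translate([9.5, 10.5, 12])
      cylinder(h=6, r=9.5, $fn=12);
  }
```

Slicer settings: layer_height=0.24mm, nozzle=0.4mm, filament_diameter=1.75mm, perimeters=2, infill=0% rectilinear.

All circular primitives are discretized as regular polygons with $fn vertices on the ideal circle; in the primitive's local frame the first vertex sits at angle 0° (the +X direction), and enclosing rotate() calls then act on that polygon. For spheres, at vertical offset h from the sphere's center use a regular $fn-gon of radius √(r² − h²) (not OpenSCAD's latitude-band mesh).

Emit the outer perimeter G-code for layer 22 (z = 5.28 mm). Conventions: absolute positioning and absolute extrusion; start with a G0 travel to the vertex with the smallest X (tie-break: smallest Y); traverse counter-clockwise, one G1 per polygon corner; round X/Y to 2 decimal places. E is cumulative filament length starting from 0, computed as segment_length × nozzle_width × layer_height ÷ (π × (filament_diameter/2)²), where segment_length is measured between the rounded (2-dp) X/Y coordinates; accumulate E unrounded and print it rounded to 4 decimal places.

At z = 5.28 mm: the sphere: section is a regular 12-gon, circumradius = √(r²−h²) = √(6²−0.72²) = 5.957; the cube at (12.5, 10) (footprint 11.5×19.5) is included at this height; the 26.5×28 cube at (6.5, 11) contributes its full rectangle; the r=5 sphere at (1.5, 4.5) slices to a regular 12-gon of circumradius 4.156 (√(r²−h²) with h=2.78 from center); Taking the first minus the rest: starting from the r=6 sphere, the 11.5×19.5 cube at (12.5, 10) misses the remaining region (no effect); the 26.5×28 cube at (6.5, 11) misses the remaining region (no effect); the r=5 sphere at (1.5, 4.5) partially overlaps it — only the 30.51 mm² overlap (of its 51.81 mm²) is removed, clipping the outline — 1 connected region; the cylinder at (9.5, 10.5) does not reach this height (z outside [12, 18]); Combining (union): only the result so far is present, so the union is just that shape — 1 connected region; (whole slice rotated 80° about Z — lengths, areas and connectivity unchanged). The outline is a single polygon with 17 vertices. Extrusion per mm of travel: 0.4 × 0.24 / (π × 0.875²) = 0.039912. Accumulating E over each segment gives final E = 1.6014.

G0 X-5.65 Y-1.48 Z5.28
G1 X-5.60 Y-2.04 E0.0224
G1 X-3.83 Y-4.56 E0.1453
G1 X-1.03 Y-5.87 E0.2687
G1 X2.04 Y-5.60 E0.3917
G1 X4.56 Y-3.83 E0.5146
G1 X5.87 Y-1.03 E0.6380
G1 X5.60 Y2.04 E0.7610
G1 X3.83 Y4.56 E0.8839
G1 X1.03 Y5.87 E1.0073
G1 X-1.86 Y5.61 E1.1231
G1 X-1.50 Y5.44 E1.1390
G1 X-0.27 Y3.68 E1.2247
G1 X-0.08 Y1.54 E1.3105
G1 X-0.99 Y-0.41 E1.3964
G1 X-2.75 Y-1.65 E1.4823
G1 X-4.89 Y-1.83 E1.5680
G1 X-5.65 Y-1.48 E1.6014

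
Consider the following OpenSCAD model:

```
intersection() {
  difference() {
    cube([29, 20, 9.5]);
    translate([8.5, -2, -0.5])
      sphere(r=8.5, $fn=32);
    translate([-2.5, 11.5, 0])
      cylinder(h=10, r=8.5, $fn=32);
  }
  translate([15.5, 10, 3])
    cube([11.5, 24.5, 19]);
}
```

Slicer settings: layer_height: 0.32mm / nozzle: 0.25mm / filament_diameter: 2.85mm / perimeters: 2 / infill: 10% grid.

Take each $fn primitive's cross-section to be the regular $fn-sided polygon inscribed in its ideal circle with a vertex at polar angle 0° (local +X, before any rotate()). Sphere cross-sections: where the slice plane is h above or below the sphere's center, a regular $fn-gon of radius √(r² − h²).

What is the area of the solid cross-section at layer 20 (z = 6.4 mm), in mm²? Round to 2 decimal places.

115.00 mm²

At z = 6.4 mm: the cube is present — its section is the full 29×20 rectangle (area 580.00 mm²); the r=8.5 sphere at (8.5, -2) slices to a regular 32-gon of circumradius 4.964 (√(r²−h²) with h=6.9 from center) (area = (32/2)·4.964²·sin(360°/32) = 76.91 mm²); the cylinder at (-2.5, 11.5): section is a regular 32-gon, circumradius r=8.5 (area = (32/2)·8.500²·sin(360°/32) = 225.52 mm²); Subtracting the remaining from the first: starting from the 29×20 cube (580.00 mm²), the r=8.5 sphere at (8.5, -2) partially overlaps it — only the 19.22 mm² overlap (of its 76.91 mm²) is removed, clipping the outline; the r=8.5 cylinder at (-2.5, 11.5) partially overlaps it — only the 71.02 mm² overlap (of its 225.52 mm²) is removed, clipping the outline — area = 489.76 mm²; the cube at (15.5, 10) is present — its section is the full 11.5×24.5 rectangle (area 281.75 mm²); After intersecting: the 11.5×24.5 cube at (15.5, 10) partially overlaps that combined region; clipping to the common part keeps 115.00 mm² — area = 115.00 mm². Overall, the cross-section is a single solid region. Net area = 115.00 mm².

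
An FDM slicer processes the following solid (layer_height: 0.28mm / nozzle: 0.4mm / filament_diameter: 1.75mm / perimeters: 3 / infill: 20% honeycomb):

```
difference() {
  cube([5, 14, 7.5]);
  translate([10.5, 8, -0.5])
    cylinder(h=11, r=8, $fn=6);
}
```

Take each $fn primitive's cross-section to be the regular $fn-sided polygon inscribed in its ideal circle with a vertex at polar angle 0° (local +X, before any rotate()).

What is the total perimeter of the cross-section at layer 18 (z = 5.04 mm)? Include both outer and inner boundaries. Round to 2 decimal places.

39.34 mm

At z = 5.04 mm: the 5×14 cube contributes its full rectangle (perimeter 38.00 mm); the r=8 cylinder at (10.5, 8) contributes a regular 6-gon of circumradius 8 (perimeter = 2·6·8.000·sin(180°/6) = 48.00 mm); Subtracting the remaining from the first: starting from the 5×14 cube, the r=8 cylinder at (10.5, 8) partially overlaps it — only the 10.83 mm² overlap (of its 166.28 mm²) is removed, clipping the outline — boundary = 39.34 mm. Overall, the cross-section is a single solid region. Total boundary length (outer) = 39.34 mm.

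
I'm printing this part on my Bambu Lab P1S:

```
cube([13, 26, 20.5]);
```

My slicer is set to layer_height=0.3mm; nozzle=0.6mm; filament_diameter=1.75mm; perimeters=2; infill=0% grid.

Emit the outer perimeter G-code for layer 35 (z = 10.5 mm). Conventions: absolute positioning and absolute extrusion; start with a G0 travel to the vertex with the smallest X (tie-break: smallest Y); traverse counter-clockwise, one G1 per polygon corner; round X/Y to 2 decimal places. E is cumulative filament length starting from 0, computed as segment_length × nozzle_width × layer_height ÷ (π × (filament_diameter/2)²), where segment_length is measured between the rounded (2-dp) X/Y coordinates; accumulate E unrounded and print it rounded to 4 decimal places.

At z = 10.5 mm: the cube (footprint 13×26) is included at this height. The outline is a single polygon with 4 vertices. Extrusion per mm of travel: 0.6 × 0.3 / (π × 0.875²) = 0.074835. Accumulating E over each segment gives final E = 5.8372.

G0 X0.00 Y0.00 Z10.50
G1 X13.00 Y0.00 E0.9729
G1 X13.00 Y26.00 E2.9186
G1 X0.00 Y26.00 E3.8914
G1 X0.00 Y0.00 E5.8372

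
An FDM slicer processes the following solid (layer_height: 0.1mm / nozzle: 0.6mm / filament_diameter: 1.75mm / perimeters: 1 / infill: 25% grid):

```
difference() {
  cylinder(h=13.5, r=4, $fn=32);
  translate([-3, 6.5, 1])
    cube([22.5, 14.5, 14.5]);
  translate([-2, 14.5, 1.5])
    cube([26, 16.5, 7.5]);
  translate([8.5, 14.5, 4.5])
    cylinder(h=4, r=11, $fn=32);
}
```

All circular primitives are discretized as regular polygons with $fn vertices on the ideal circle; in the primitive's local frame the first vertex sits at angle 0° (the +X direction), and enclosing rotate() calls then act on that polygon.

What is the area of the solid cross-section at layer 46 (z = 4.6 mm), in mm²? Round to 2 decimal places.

49.94 mm²

At z = 4.6 mm: the cylinder: section is a regular 32-gon, circumradius r=4 (area = (32/2)·4.000²·sin(360°/32) = 49.94 mm²); the cube at (-3, 6.5) is present — its section is the full 22.5×14.5 rectangle (area 326.25 mm²); the cube at (-2, 14.5) is present — its section is the full 26×16.5 rectangle (area 429.00 mm²); the cylinder at (8.5, 14.5): section is a regular 32-gon, circumradius r=11 (area = (32/2)·11.000²·sin(360°/32) = 377.69 mm²); After the difference (first − rest): starting from the r=4 cylinder (49.94 mm²), the 22.5×14.5 cube at (-3, 6.5) misses the remaining region (no effect); the 26×16.5 cube at (-2, 14.5) misses the remaining region (no effect); the r=11 cylinder at (8.5, 14.5) misses the remaining region (no effect) — area = 49.94 mm². Overall, the cross-section is a single solid region. Net area = 49.94 mm².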